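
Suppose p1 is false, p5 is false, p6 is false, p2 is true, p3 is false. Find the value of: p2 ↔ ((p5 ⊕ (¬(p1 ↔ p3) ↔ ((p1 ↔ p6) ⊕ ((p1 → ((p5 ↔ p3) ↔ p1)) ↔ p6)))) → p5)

p1 ↔ p3 = F ↔ F = T
¬(p1 ↔ p3) = ¬T = F
p1 ↔ p6 = F ↔ F = T
p5 ↔ p3 = F ↔ F = T
(p5 ↔ p3) ↔ p1 = T ↔ F = F
p1 → ((p5 ↔ p3) ↔ p1) = F → F = T
(p1 → ((p5 ↔ p3) ↔ p1)) ↔ p6 = T ↔ F = F
(p1 ↔ p6) ⊕ ((p1 → ((p5 ↔ p3) ↔ p1)) ↔ p6) = T ⊕ F = T
¬(p1 ↔ p3) ↔ ((p1 ↔ p6) ⊕ ((p1 → ((p5 ↔ p3) ↔ p1)) ↔ p6)) = F ↔ T = F
p5 ⊕ (¬(p1 ↔ p3) ↔ ((p1 ↔ p6) ⊕ ((p1 → ((p5 ↔ p3) ↔ p1)) ↔ p6))) = F ⊕ F = F
(p5 ⊕ (¬(p1 ↔ p3) ↔ ((p1 ↔ p6) ⊕ ((p1 → ((p5 ↔ p3) ↔ p1)) ↔ p6)))) → p5 = F → F = T
p2 ↔ ((p5 ⊕ (¬(p1 ↔ p3) ↔ ((p1 ↔ p6) ⊕ ((p1 → ((p5 ↔ p3) ↔ p1)) ↔ p6)))) → p5) = T ↔ T = T

T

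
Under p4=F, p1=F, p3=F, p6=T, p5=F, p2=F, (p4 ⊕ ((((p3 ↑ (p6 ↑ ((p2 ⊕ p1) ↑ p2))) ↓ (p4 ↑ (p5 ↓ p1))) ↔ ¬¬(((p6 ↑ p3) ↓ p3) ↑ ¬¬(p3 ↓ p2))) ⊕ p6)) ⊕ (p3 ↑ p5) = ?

p2 ⊕ p1 = F ⊕ F = F
(p2 ⊕ p1) ↑ p2 = F ↑ F = T
p6 ↑ ((p2 ⊕ p1) ↑ p2) = T ↑ T = F
p3 ↑ (p6 ↑ ((p2 ⊕ p1) ↑ p2)) = F ↑ F = T
p5 ↓ p1 = F ↓ F = T
p4 ↑ (p5 ↓ p1) = F ↑ T = T
(p3 ↑ (p6 ↑ ((p2 ⊕ p1) ↑ p2))) ↓ (p4 ↑ (p5 ↓ p1)) = T ↓ T = F
p6 ↑ p3 = T ↑ F = T
(p6 ↑ p3) ↓ p3 = T ↓ F = F
p3 ↓ p2 = F ↓ F = T
¬(p3 ↓ p2) = ¬T = F
¬¬(p3 ↓ p2) = ¬F = T
((p6 ↑ p3) ↓ p3) ↑ ¬¬(p3 ↓ p2) = F ↑ T = T
¬(((p6 ↑ p3) ↓ p3) ↑ ¬¬(p3 ↓ p2)) = ¬T = F
¬¬(((p6 ↑ p3) ↓ p3) ↑ ¬¬(p3 ↓ p2)) = ¬F = T
((p3 ↑ (p6 ↑ ((p2 ⊕ p1) ↑ p2))) ↓ (p4 ↑ (p5 ↓ p1))) ↔ ¬¬(((p6 ↑ p3) ↓ p3) ↑ ¬¬(p3 ↓ p2)) = F ↔ T = F
(((p3 ↑ (p6 ↑ ((p2 ⊕ p1) ↑ p2))) ↓ (p4 ↑ (p5 ↓ p1))) ↔ ¬¬(((p6 ↑ p3) ↓ p3) ↑ ¬¬(p3 ↓ p2))) ⊕ p6 = F ⊕ T = T
p4 ⊕ ((((p3 ↑ (p6 ↑ ((p2 ⊕ p1) ↑ p2))) ↓ (p4 ↑ (p5 ↓ p1))) ↔ ¬¬(((p6 ↑ p3) ↓ p3) ↑ ¬¬(p3 ↓ p2))) ⊕ p6) = F ⊕ T = T
p3 ↑ p5 = F ↑ F = T
(p4 ⊕ ((((p3 ↑ (p6 ↑ ((p2 ⊕ p1) ↑ p2))) ↓ (p4 ↑ (p5 ↓ p1))) ↔ ¬¬(((p6 ↑ p3) ↓ p3) ↑ ¬¬(p3 ↓ p2))) ⊕ p6)) ⊕ (p3 ↑ p5) = T ⊕ T = F

F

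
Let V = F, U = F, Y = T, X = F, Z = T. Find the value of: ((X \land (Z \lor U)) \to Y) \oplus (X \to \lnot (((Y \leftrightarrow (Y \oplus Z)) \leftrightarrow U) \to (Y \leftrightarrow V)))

F

Substituting V=F, U=F, Y=T, X=F, Z=T:
Z \lor U = T \lor F = T
X \land (Z \lor U) = F \land T = F
(X \land (Z \lor U)) \to Y = F \to T = T
Y \oplus Z = T \oplus T = F
Y \leftrightarrow (Y \oplus Z) = T \leftrightarrow F = F
(Y \leftrightarrow (Y \oplus Z)) \leftrightarrow U = F \leftrightarrow F = T
Y \leftrightarrow V = T \leftrightarrow F = F
((Y \leftrightarrow (Y \oplus Z)) \leftrightarrow U) \to (Y \leftrightarrow V) = T \to F = F
\lnot (((Y \leftrightarrow (Y \oplus Z)) \leftrightarrow U) \to (Y \leftrightarrow V)) = \lnot F = T
X \to \lnot (((Y \leftrightarrow (Y \oplus Z)) \leftrightarrow U) \to (Y \leftrightarrow V)) = F \to T = T
((X \land (Z \lor U)) \to Y) \oplus (X \to \lnot (((Y \leftrightarrow (Y \oplus Z)) \leftrightarrow U) \to (Y \leftrightarrow V))) = T \oplus T = F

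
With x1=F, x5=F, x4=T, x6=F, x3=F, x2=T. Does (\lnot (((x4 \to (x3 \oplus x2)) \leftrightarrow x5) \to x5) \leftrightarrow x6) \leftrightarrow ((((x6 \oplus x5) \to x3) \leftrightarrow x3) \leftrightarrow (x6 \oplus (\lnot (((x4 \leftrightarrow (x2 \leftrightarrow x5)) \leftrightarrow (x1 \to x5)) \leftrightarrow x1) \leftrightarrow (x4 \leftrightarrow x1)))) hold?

Substituting x1=F, x5=F, x4=T, x6=F, x3=F, x2=T:
x3 \oplus x2 = F \oplus T = T
x4 \to (x3 \oplus x2) = T \to T = T
(x4 \to (x3 \oplus x2)) \leftrightarrow x5 = T \leftrightarrow F = F
((x4 \to (x3 \oplus x2)) \leftrightarrow x5) \to x5 = F \to F = T
\lnot (((x4 \to (x3 \oplus x2)) \leftrightarrow x5) \to x5) = \lnot T = F
\lnot (((x4 \to (x3 \oplus x2)) \leftrightarrow x5) \to x5) \leftrightarrow x6 = F \leftrightarrow F = T
x6 \oplus x5 = F \oplus F = F
(x6 \oplus x5) \to x3 = F \to F = T
((x6 \oplus x5) \to x3) \leftrightarrow x3 = T \leftrightarrow F = F
x2 \leftrightarrow x5 = T \leftrightarrow F = F
x4 \leftrightarrow (x2 \leftrightarrow x5) = T \leftrightarrow F = F
x1 \to x5 = F \to F = T
(x4 \leftrightarrow (x2 \leftrightarrow x5)) \leftrightarrow (x1 \to x5) = F \leftrightarrow T = F
((x4 \leftrightarrow (x2 \leftrightarrow x5)) \leftrightarrow (x1 \to x5)) \leftrightarrow x1 = F \leftrightarrow F = T
\lnot (((x4 \leftrightarrow (x2 \leftrightarrow x5)) \leftrightarrow (x1 \to x5)) \leftrightarrow x1) = \lnot T = F
x4 \leftrightarrow x1 = T \leftrightarrow F = F
\lnot (((x4 \leftrightarrow (x2 \leftrightarrow x5)) \leftrightarrow (x1 \to x5)) \leftrightarrow x1) \leftrightarrow (x4 \leftrightarrow x1) = F \leftrightarrow F = T
x6 \oplus (\lnot (((x4 \leftrightarrow (x2 \leftrightarrow x5)) \leftrightarrow (x1 \to x5)) \leftrightarrow x1) \leftrightarrow (x4 \leftrightarrow x1)) = F \oplus T = T
(((x6 \oplus x5) \to x3) \leftrightarrow x3) \leftrightarrow (x6 \oplus (\lnot (((x4 \leftrightarrow (x2 \leftrightarrow x5)) \leftrightarrow (x1 \to x5)) \leftrightarrow x1) \leftrightarrow (x4 \leftrightarrow x1))) = F \leftrightarrow T = F
(\lnot (((x4 \to (x3 \oplus x2)) \leftrightarrow x5) \to x5) \leftrightarrow x6) \leftrightarrow ((((x6 \oplus x5) \to x3) \leftrightarrow x3) \leftrightarrow (x6 \oplus (\lnot (((x4 \leftrightarrow (x2 \leftrightarrow x5)) \leftrightarrow (x1 \to x5)) \leftrightarrow x1) \leftrightarrow (x4 \leftrightarrow x1)))) = T \leftrightarrow F = F

F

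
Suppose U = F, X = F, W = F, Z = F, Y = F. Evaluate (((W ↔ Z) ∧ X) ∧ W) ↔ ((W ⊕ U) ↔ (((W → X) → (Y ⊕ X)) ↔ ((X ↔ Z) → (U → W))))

W ↔ Z = F ↔ F = T
(W ↔ Z) ∧ X = T ∧ F = F
((W ↔ Z) ∧ X) ∧ W = F ∧ F = F
W ⊕ U = F ⊕ F = F
W → X = F → F = T
Y ⊕ X = F ⊕ F = F
(W → X) → (Y ⊕ X) = T → F = F
X ↔ Z = F ↔ F = T
U → W = F → F = T
(X ↔ Z) → (U → W) = T → T = T
((W → X) → (Y ⊕ X)) ↔ ((X ↔ Z) → (U → W)) = F ↔ T = F
(W ⊕ U) ↔ (((W → X) → (Y ⊕ X)) ↔ ((X ↔ Z) → (U → W))) = F ↔ F = T
(((W ↔ Z) ∧ X) ∧ W) ↔ ((W ⊕ U) ↔ (((W → X) → (Y ⊕ X)) ↔ ((X ↔ Z) → (U → W)))) = F ↔ T = F

F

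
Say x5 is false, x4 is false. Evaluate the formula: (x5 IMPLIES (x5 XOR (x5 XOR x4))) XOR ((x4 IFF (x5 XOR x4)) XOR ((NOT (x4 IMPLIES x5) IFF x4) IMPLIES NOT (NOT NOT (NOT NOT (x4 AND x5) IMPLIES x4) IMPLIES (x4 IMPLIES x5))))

x5 XOR x4 = F XOR F = F
x5 XOR (x5 XOR x4) = F XOR F = F
x5 IMPLIES (x5 XOR (x5 XOR x4)) = F IMPLIES F = T
x5 XOR x4 = F XOR F = F
x4 IFF (x5 XOR x4) = F IFF F = T
x4 IMPLIES x5 = F IMPLIES F = T
NOT (x4 IMPLIES x5) = NOT T = F
NOT (x4 IMPLIES x5) IFF x4 = F IFF F = T
x4 AND x5 = F AND F = F
NOT (x4 AND x5) = NOT F = T
NOT NOT (x4 AND x5) = NOT T = F
NOT NOT (x4 AND x5) IMPLIES x4 = F IMPLIES F = T
NOT (NOT NOT (x4 AND x5) IMPLIES x4) = NOT T = F
NOT NOT (NOT NOT (x4 AND x5) IMPLIES x4) = NOT F = T
x4 IMPLIES x5 = F IMPLIES F = T
NOT NOT (NOT NOT (x4 AND x5) IMPLIES x4) IMPLIES (x4 IMPLIES x5) = T IMPLIES T = T
NOT (NOT NOT (NOT NOT (x4 AND x5) IMPLIES x4) IMPLIES (x4 IMPLIES x5)) = NOT T = F
(NOT (x4 IMPLIES x5) IFF x4) IMPLIES NOT (NOT NOT (NOT NOT (x4 AND x5) IMPLIES x4) IMPLIES (x4 IMPLIES x5)) = T IMPLIES F = F
(x4 IFF (x5 XOR x4)) XOR ((NOT (x4 IMPLIES x5) IFF x4) IMPLIES NOT (NOT NOT (NOT NOT (x4 AND x5) IMPLIES x4) IMPLIES (x4 IMPLIES x5))) = T XOR F = T
(x5 IMPLIES (x5 XOR (x5 XOR x4))) XOR ((x4 IFF (x5 XOR x4)) XOR ((NOT (x4 IMPLIES x5) IFF x4) IMPLIES NOT (NOT NOT (NOT NOT (x4 AND x5) IMPLIES x4) IMPLIES (x4 IMPLIES x5)))) = T XOR T = F

F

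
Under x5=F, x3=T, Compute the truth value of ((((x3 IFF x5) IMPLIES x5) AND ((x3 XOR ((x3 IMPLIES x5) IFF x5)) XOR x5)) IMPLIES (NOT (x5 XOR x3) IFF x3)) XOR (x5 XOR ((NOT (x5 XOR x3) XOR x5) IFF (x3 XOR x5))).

Substituting x5=F, x3=T:
x3 IFF x5 = T IFF F = F
(x3 IFF x5) IMPLIES x5 = F IMPLIES F = T
x3 IMPLIES x5 = T IMPLIES F = F
(x3 IMPLIES x5) IFF x5 = F IFF F = T
x3 XOR ((x3 IMPLIES x5) IFF x5) = T XOR T = F
(x3 XOR ((x3 IMPLIES x5) IFF x5)) XOR x5 = F XOR F = F
((x3 IFF x5) IMPLIES x5) AND ((x3 XOR ((x3 IMPLIES x5) IFF x5)) XOR x5) = T AND F = F
x5 XOR x3 = F XOR T = T
NOT (x5 XOR x3) = NOT T = F
NOT (x5 XOR x3) IFF x3 = F IFF T = F
(((x3 IFF x5) IMPLIES x5) AND ((x3 XOR ((x3 IMPLIES x5) IFF x5)) XOR x5)) IMPLIES (NOT (x5 XOR x3) IFF x3) = F IMPLIES F = T
x5 XOR x3 = F XOR T = T
NOT (x5 XOR x3) = NOT T = F
NOT (x5 XOR x3) XOR x5 = F XOR F = F
x3 XOR x5 = T XOR F = T
(NOT (x5 XOR x3) XOR x5) IFF (x3 XOR x5) = F IFF T = F
x5 XOR ((NOT (x5 XOR x3) XOR x5) IFF (x3 XOR x5)) = F XOR F = F
((((x3 IFF x5) IMPLIES x5) AND ((x3 XOR ((x3 IMPLIES x5) IFF x5)) XOR x5)) IMPLIES (NOT (x5 XOR x3) IFF x3)) XOR (x5 XOR ((NOT (x5 XOR x3) XOR x5) IFF (x3 XOR x5))) = T XOR F = T

T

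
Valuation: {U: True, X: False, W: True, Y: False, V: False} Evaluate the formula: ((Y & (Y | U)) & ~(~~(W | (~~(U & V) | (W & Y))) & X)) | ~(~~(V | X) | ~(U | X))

True

Substituting U=True, X=False, W=True, Y=False, V=False:
Y | U = False | True = True
Y & (Y | U) = False & True = False
U & V = True & False = False
~(U & V) = ~False = True
~~(U & V) = ~True = False
W & Y = True & False = False
~~(U & V) | (W & Y) = False | False = False
W | (~~(U & V) | (W & Y)) = True | False = True
~(W | (~~(U & V) | (W & Y))) = ~True = False
~~(W | (~~(U & V) | (W & Y))) = ~False = True
~~(W | (~~(U & V) | (W & Y))) & X = True & False = False
~(~~(W | (~~(U & V) | (W & Y))) & X) = ~False = True
(Y & (Y | U)) & ~(~~(W | (~~(U & V) | (W & Y))) & X) = False & True = False
V | X = False | False = False
~(V | X) = ~False = True
~~(V | X) = ~True = False
U | X = True | False = True
~(U | X) = ~True = False
~~(V | X) | ~(U | X) = False | False = False
~(~~(V | X) | ~(U | X)) = ~False = True
((Y & (Y | U)) & ~(~~(W | (~~(U & V) | (W & Y))) & X)) | ~(~~(V | X) | ~(U | X)) = False | True = True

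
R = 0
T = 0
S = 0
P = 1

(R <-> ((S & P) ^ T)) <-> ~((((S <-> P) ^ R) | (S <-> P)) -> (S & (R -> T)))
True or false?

S & P = 0 & 1 = 0
(S & P) ^ T = 0 ^ 0 = 0
R <-> ((S & P) ^ T) = 0 <-> 0 = 1
S <-> P = 0 <-> 1 = 0
(S <-> P) ^ R = 0 ^ 0 = 0
S <-> P = 0 <-> 1 = 0
((S <-> P) ^ R) | (S <-> P) = 0 | 0 = 0
R -> T = 0 -> 0 = 1
S & (R -> T) = 0 & 1 = 0
(((S <-> P) ^ R) | (S <-> P)) -> (S & (R -> T)) = 0 -> 0 = 1
~((((S <-> P) ^ R) | (S <-> P)) -> (S & (R -> T))) = ~1 = 0
(R <-> ((S & P) ^ T)) <-> ~((((S <-> P) ^ R) | (S <-> P)) -> (S & (R -> T))) = 1 <-> 0 = 0

0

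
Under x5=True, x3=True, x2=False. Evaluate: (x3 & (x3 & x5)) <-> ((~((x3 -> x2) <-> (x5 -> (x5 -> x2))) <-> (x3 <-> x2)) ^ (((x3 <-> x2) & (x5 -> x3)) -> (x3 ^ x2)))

x3 & x5 = True & True = True
x3 & (x3 & x5) = True & True = True
x3 -> x2 = True -> False = False
x5 -> x2 = True -> False = False
x5 -> (x5 -> x2) = True -> False = False
(x3 -> x2) <-> (x5 -> (x5 -> x2)) = False <-> False = True
~((x3 -> x2) <-> (x5 -> (x5 -> x2))) = ~True = False
x3 <-> x2 = True <-> False = False
~((x3 -> x2) <-> (x5 -> (x5 -> x2))) <-> (x3 <-> x2) = False <-> False = True
x3 <-> x2 = True <-> False = False
x5 -> x3 = True -> True = True
(x3 <-> x2) & (x5 -> x3) = False & True = False
x3 ^ x2 = True ^ False = True
((x3 <-> x2) & (x5 -> x3)) -> (x3 ^ x2) = False -> True = True
(~((x3 -> x2) <-> (x5 -> (x5 -> x2))) <-> (x3 <-> x2)) ^ (((x3 <-> x2) & (x5 -> x3)) -> (x3 ^ x2)) = True ^ True = False
(x3 & (x3 & x5)) <-> ((~((x3 -> x2) <-> (x5 -> (x5 -> x2))) <-> (x3 <-> x2)) ^ (((x3 <-> x2) & (x5 -> x3)) -> (x3 ^ x2))) = True <-> False = False

False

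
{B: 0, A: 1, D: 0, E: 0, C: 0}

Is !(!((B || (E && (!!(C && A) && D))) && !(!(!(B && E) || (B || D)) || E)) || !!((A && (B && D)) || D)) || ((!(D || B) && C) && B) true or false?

0

C && A = 0 && 1 = 0
!(C && A) = !0 = 1
!!(C && A) = !1 = 0
!!(C && A) && D = 0 && 0 = 0
E && (!!(C && A) && D) = 0 && 0 = 0
B || (E && (!!(C && A) && D)) = 0 || 0 = 0
B && E = 0 && 0 = 0
!(B && E) = !0 = 1
B || D = 0 || 0 = 0
!(B && E) || (B || D) = 1 || 0 = 1
!(!(B && E) || (B || D)) = !1 = 0
!(!(B && E) || (B || D)) || E = 0 || 0 = 0
!(!(!(B && E) || (B || D)) || E) = !0 = 1
(B || (E && (!!(C && A) && D))) && !(!(!(B && E) || (B || D)) || E) = 0 && 1 = 0
!((B || (E && (!!(C && A) && D))) && !(!(!(B && E) || (B || D)) || E)) = !0 = 1
B && D = 0 && 0 = 0
A && (B && D) = 1 && 0 = 0
(A && (B && D)) || D = 0 || 0 = 0
!((A && (B && D)) || D) = !0 = 1
!!((A && (B && D)) || D) = !1 = 0
!((B || (E && (!!(C && A) && D))) && !(!(!(B && E) || (B || D)) || E)) || !!((A && (B && D)) || D) = 1 || 0 = 1
!(!((B || (E && (!!(C && A) && D))) && !(!(!(B && E) || (B || D)) || E)) || !!((A && (B && D)) || D)) = !1 = 0
D || B = 0 || 0 = 0
!(D || B) = !0 = 1
!(D || B) && C = 1 && 0 = 0
(!(D || B) && C) && B = 0 && 0 = 0
!(!((B || (E && (!!(C && A) && D))) && !(!(!(B && E) || (B || D)) || E)) || !!((A && (B && D)) || D)) || ((!(D || B) && C) && B) = 0 || 0 = 0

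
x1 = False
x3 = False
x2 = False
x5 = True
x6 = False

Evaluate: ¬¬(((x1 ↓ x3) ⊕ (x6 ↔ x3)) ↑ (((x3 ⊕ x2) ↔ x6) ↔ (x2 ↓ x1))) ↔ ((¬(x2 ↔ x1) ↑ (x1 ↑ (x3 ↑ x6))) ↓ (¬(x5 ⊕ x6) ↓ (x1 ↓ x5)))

x1 ↓ x3 = False ↓ False = True
x6 ↔ x3 = False ↔ False = True
(x1 ↓ x3) ⊕ (x6 ↔ x3) = True ⊕ True = False
x3 ⊕ x2 = False ⊕ False = False
(x3 ⊕ x2) ↔ x6 = False ↔ False = True
x2 ↓ x1 = False ↓ False = True
((x3 ⊕ x2) ↔ x6) ↔ (x2 ↓ x1) = True ↔ True = True
((x1 ↓ x3) ⊕ (x6 ↔ x3)) ↑ (((x3 ⊕ x2) ↔ x6) ↔ (x2 ↓ x1)) = False ↑ True = True
¬(((x1 ↓ x3) ⊕ (x6 ↔ x3)) ↑ (((x3 ⊕ x2) ↔ x6) ↔ (x2 ↓ x1))) = ¬True = False
¬¬(((x1 ↓ x3) ⊕ (x6 ↔ x3)) ↑ (((x3 ⊕ x2) ↔ x6) ↔ (x2 ↓ x1))) = ¬False = True
x2 ↔ x1 = False ↔ False = True
¬(x2 ↔ x1) = ¬True = False
x3 ↑ x6 = False ↑ False = True
x1 ↑ (x3 ↑ x6) = False ↑ True = True
¬(x2 ↔ x1) ↑ (x1 ↑ (x3 ↑ x6)) = False ↑ True = True
x5 ⊕ x6 = True ⊕ False = True
¬(x5 ⊕ x6) = ¬True = False
x1 ↓ x5 = False ↓ True = False
¬(x5 ⊕ x6) ↓ (x1 ↓ x5) = False ↓ False = True
(¬(x2 ↔ x1) ↑ (x1 ↑ (x3 ↑ x6))) ↓ (¬(x5 ⊕ x6) ↓ (x1 ↓ x5)) = True ↓ True = False
¬¬(((x1 ↓ x3) ⊕ (x6 ↔ x3)) ↑ (((x3 ⊕ x2) ↔ x6) ↔ (x2 ↓ x1))) ↔ ((¬(x2 ↔ x1) ↑ (x1 ↑ (x3 ↑ x6))) ↓ (¬(x5 ⊕ x6) ↓ (x1 ↓ x5))) = True ↔ False = False

False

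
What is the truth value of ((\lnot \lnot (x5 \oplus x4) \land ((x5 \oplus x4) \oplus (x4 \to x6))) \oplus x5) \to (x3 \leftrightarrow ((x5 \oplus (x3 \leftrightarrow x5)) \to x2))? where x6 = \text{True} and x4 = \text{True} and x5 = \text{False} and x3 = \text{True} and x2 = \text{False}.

x5 \oplus x4 = \text{False} \oplus \text{True} = \text{True}
\lnot (x5 \oplus x4) = \lnot \text{True} = \text{False}
\lnot \lnot (x5 \oplus x4) = \lnot \text{False} = \text{True}
x5 \oplus x4 = \text{False} \oplus \text{True} = \text{True}
x4 \to x6 = \text{True} \to \text{True} = \text{True}
(x5 \oplus x4) \oplus (x4 \to x6) = \text{True} \oplus \text{True} = \text{False}
\lnot \lnot (x5 \oplus x4) \land ((x5 \oplus x4) \oplus (x4 \to x6)) = \text{True} \land \text{False} = \text{False}
(\lnot \lnot (x5 \oplus x4) \land ((x5 \oplus x4) \oplus (x4 \to x6))) \oplus x5 = \text{False} \oplus \text{False} = \text{False}
x3 \leftrightarrow x5 = \text{True} \leftrightarrow \text{False} = \text{False}
x5 \oplus (x3 \leftrightarrow x5) = \text{False} \oplus \text{False} = \text{False}
(x5 \oplus (x3 \leftrightarrow x5)) \to x2 = \text{False} \to \text{False} = \text{True}
x3 \leftrightarrow ((x5 \oplus (x3 \leftrightarrow x5)) \to x2) = \text{True} \leftrightarrow \text{True} = \text{True}
((\lnot \lnot (x5 \oplus x4) \land ((x5 \oplus x4) \oplus (x4 \to x6))) \oplus x5) \to (x3 \leftrightarrow ((x5 \oplus (x3 \leftrightarrow x5)) \to x2)) = \text{False} \to \text{True} = \text{True}

\text{True}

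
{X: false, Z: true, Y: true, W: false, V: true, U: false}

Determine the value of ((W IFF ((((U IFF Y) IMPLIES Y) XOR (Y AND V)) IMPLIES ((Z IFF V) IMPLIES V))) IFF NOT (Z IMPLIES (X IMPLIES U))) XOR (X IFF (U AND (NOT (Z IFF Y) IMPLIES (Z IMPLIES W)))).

false

Substituting X=false, Z=true, Y=true, W=false, V=true, U=false:
U IFF Y = false IFF true = false
(U IFF Y) IMPLIES Y = false IMPLIES true = true
Y AND V = true AND true = true
((U IFF Y) IMPLIES Y) XOR (Y AND V) = true XOR true = false
Z IFF V = true IFF true = true
(Z IFF V) IMPLIES V = true IMPLIES true = true
(((U IFF Y) IMPLIES Y) XOR (Y AND V)) IMPLIES ((Z IFF V) IMPLIES V) = false IMPLIES true = true
W IFF ((((U IFF Y) IMPLIES Y) XOR (Y AND V)) IMPLIES ((Z IFF V) IMPLIES V)) = false IFF true = false
X IMPLIES U = false IMPLIES false = true
Z IMPLIES (X IMPLIES U) = true IMPLIES true = true
NOT (Z IMPLIES (X IMPLIES U)) = NOT true = false
(W IFF ((((U IFF Y) IMPLIES Y) XOR (Y AND V)) IMPLIES ((Z IFF V) IMPLIES V))) IFF NOT (Z IMPLIES (X IMPLIES U)) = false IFF false = true
Z IFF Y = true IFF true = true
NOT (Z IFF Y) = NOT true = false
Z IMPLIES W = true IMPLIES false = false
NOT (Z IFF Y) IMPLIES (Z IMPLIES W) = false IMPLIES false = true
U AND (NOT (Z IFF Y) IMPLIES (Z IMPLIES W)) = false AND true = false
X IFF (U AND (NOT (Z IFF Y) IMPLIES (Z IMPLIES W))) = false IFF false = true
((W IFF ((((U IFF Y) IMPLIES Y) XOR (Y AND V)) IMPLIES ((Z IFF V) IMPLIES V))) IFF NOT (Z IMPLIES (X IMPLIES U))) XOR (X IFF (U AND (NOT (Z IFF Y) IMPLIES (Z IMPLIES W)))) = true XOR true = false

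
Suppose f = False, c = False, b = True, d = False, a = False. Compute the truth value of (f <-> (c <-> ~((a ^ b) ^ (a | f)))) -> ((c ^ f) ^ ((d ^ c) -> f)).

True

a ^ b = False ^ True = True
a | f = False | False = False
(a ^ b) ^ (a | f) = True ^ False = True
~((a ^ b) ^ (a | f)) = ~True = False
c <-> ~((a ^ b) ^ (a | f)) = False <-> False = True
f <-> (c <-> ~((a ^ b) ^ (a | f))) = False <-> True = False
c ^ f = False ^ False = False
d ^ c = False ^ False = False
(d ^ c) -> f = False -> False = True
(c ^ f) ^ ((d ^ c) -> f) = False ^ True = True
(f <-> (c <-> ~((a ^ b) ^ (a | f)))) -> ((c ^ f) ^ ((d ^ c) -> f)) = False -> True = True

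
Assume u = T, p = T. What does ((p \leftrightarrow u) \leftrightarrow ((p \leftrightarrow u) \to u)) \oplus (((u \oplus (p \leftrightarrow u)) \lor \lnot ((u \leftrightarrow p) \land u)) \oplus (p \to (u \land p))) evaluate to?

p \leftrightarrow u = T \leftrightarrow T = T
p \leftrightarrow u = T \leftrightarrow T = T
(p \leftrightarrow u) \to u = T \to T = T
(p \leftrightarrow u) \leftrightarrow ((p \leftrightarrow u) \to u) = T \leftrightarrow T = T
p \leftrightarrow u = T \leftrightarrow T = T
u \oplus (p \leftrightarrow u) = T \oplus T = F
u \leftrightarrow p = T \leftrightarrow T = T
(u \leftrightarrow p) \land u = T \land T = T
\lnot ((u \leftrightarrow p) \land u) = \lnot T = F
(u \oplus (p \leftrightarrow u)) \lor \lnot ((u \leftrightarrow p) \land u) = F \lor F = F
u \land p = T \land T = T
p \to (u \land p) = T \to T = T
((u \oplus (p \leftrightarrow u)) \lor \lnot ((u \leftrightarrow p) \land u)) \oplus (p \to (u \land p)) = F \oplus T = T
((p \leftrightarrow u) \leftrightarrow ((p \leftrightarrow u) \to u)) \oplus (((u \oplus (p \leftrightarrow u)) \lor \lnot ((u \leftrightarrow p) \land u)) \oplus (p \to (u \land p))) = T \oplus T = F

F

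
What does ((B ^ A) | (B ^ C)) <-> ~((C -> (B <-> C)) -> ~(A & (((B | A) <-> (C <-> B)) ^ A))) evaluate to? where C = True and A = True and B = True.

True

Substituting C=True, A=True, B=True:
B ^ A = True ^ True = False
B ^ C = True ^ True = False
(B ^ A) | (B ^ C) = False | False = False
B <-> C = True <-> True = True
C -> (B <-> C) = True -> True = True
B | A = True | True = True
C <-> B = True <-> True = True
(B | A) <-> (C <-> B) = True <-> True = True
((B | A) <-> (C <-> B)) ^ A = True ^ True = False
A & (((B | A) <-> (C <-> B)) ^ A) = True & False = False
~(A & (((B | A) <-> (C <-> B)) ^ A)) = ~False = True
(C -> (B <-> C)) -> ~(A & (((B | A) <-> (C <-> B)) ^ A)) = True -> True = True
~((C -> (B <-> C)) -> ~(A & (((B | A) <-> (C <-> B)) ^ A))) = ~True = False
((B ^ A) | (B ^ C)) <-> ~((C -> (B <-> C)) -> ~(A & (((B | A) <-> (C <-> B)) ^ A))) = False <-> False = True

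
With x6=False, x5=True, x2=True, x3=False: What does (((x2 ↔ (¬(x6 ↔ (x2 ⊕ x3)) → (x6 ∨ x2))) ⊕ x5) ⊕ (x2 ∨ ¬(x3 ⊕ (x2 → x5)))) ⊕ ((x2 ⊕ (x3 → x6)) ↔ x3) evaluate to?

False

x2 ⊕ x3 = True ⊕ False = True
x6 ↔ (x2 ⊕ x3) = False ↔ True = False
¬(x6 ↔ (x2 ⊕ x3)) = ¬False = True
x6 ∨ x2 = False ∨ True = True
¬(x6 ↔ (x2 ⊕ x3)) → (x6 ∨ x2) = True → True = True
x2 ↔ (¬(x6 ↔ (x2 ⊕ x3)) → (x6 ∨ x2)) = True ↔ True = True
(x2 ↔ (¬(x6 ↔ (x2 ⊕ x3)) → (x6 ∨ x2))) ⊕ x5 = True ⊕ True = False
x2 → x5 = True → True = True
x3 ⊕ (x2 → x5) = False ⊕ True = True
¬(x3 ⊕ (x2 → x5)) = ¬True = False
x2 ∨ ¬(x3 ⊕ (x2 → x5)) = True ∨ False = True
((x2 ↔ (¬(x6 ↔ (x2 ⊕ x3)) → (x6 ∨ x2))) ⊕ x5) ⊕ (x2 ∨ ¬(x3 ⊕ (x2 → x5))) = False ⊕ True = True
x3 → x6 = False → False = True
x2 ⊕ (x3 → x6) = True ⊕ True = False
(x2 ⊕ (x3 → x6)) ↔ x3 = False ↔ False = True
(((x2 ↔ (¬(x6 ↔ (x2 ⊕ x3)) → (x6 ∨ x2))) ⊕ x5) ⊕ (x2 ∨ ¬(x3 ⊕ (x2 → x5)))) ⊕ ((x2 ⊕ (x3 → x6)) ↔ x3) = True ⊕ True = False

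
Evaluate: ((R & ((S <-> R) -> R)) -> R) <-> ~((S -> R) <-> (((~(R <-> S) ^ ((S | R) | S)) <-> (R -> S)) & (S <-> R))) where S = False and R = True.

True

S <-> R = False <-> True = False
(S <-> R) -> R = False -> True = True
R & ((S <-> R) -> R) = True & True = True
(R & ((S <-> R) -> R)) -> R = True -> True = True
S -> R = False -> True = True
R <-> S = True <-> False = False
~(R <-> S) = ~False = True
S | R = False | True = True
(S | R) | S = True | False = True
~(R <-> S) ^ ((S | R) | S) = True ^ True = False
R -> S = True -> False = False
(~(R <-> S) ^ ((S | R) | S)) <-> (R -> S) = False <-> False = True
S <-> R = False <-> True = False
((~(R <-> S) ^ ((S | R) | S)) <-> (R -> S)) & (S <-> R) = True & False = False
(S -> R) <-> (((~(R <-> S) ^ ((S | R) | S)) <-> (R -> S)) & (S <-> R)) = True <-> False = False
~((S -> R) <-> (((~(R <-> S) ^ ((S | R) | S)) <-> (R -> S)) & (S <-> R))) = ~False = True
((R & ((S <-> R) -> R)) -> R) <-> ~((S -> R) <-> (((~(R <-> S) ^ ((S | R) | S)) <-> (R -> S)) & (S <-> R))) = True <-> True = True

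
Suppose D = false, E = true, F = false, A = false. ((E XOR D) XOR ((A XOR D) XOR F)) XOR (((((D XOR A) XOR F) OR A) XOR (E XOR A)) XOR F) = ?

false

E XOR D = true XOR false = true
A XOR D = false XOR false = false
(A XOR D) XOR F = false XOR false = false
(E XOR D) XOR ((A XOR D) XOR F) = true XOR false = true
D XOR A = false XOR false = false
(D XOR A) XOR F = false XOR false = false
((D XOR A) XOR F) OR A = false OR false = false
E XOR A = true XOR false = true
(((D XOR A) XOR F) OR A) XOR (E XOR A) = false XOR true = true
((((D XOR A) XOR F) OR A) XOR (E XOR A)) XOR F = true XOR false = true
((E XOR D) XOR ((A XOR D) XOR F)) XOR (((((D XOR A) XOR F) OR A) XOR (E XOR A)) XOR F) = true XOR true = false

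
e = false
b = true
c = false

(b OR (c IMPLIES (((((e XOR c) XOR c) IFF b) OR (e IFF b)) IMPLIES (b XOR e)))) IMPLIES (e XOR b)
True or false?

true

e XOR c = false XOR false = false
(e XOR c) XOR c = false XOR false = false
((e XOR c) XOR c) IFF b = false IFF true = false
e IFF b = false IFF true = false
(((e XOR c) XOR c) IFF b) OR (e IFF b) = false OR false = false
b XOR e = true XOR false = true
((((e XOR c) XOR c) IFF b) OR (e IFF b)) IMPLIES (b XOR e) = false IMPLIES true = true
c IMPLIES (((((e XOR c) XOR c) IFF b) OR (e IFF b)) IMPLIES (b XOR e)) = false IMPLIES true = true
b OR (c IMPLIES (((((e XOR c) XOR c) IFF b) OR (e IFF b)) IMPLIES (b XOR e))) = true OR true = true
e XOR b = false XOR true = true
(b OR (c IMPLIES (((((e XOR c) XOR c) IFF b) OR (e IFF b)) IMPLIES (b XOR e)))) IMPLIES (e XOR b) = true IMPLIES true = true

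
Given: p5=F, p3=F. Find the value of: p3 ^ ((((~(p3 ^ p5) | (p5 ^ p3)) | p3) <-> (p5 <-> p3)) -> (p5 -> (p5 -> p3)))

T

Substituting p5=F, p3=F:
p3 ^ p5 = F ^ F = F
~(p3 ^ p5) = ~F = T
p5 ^ p3 = F ^ F = F
~(p3 ^ p5) | (p5 ^ p3) = T | F = T
(~(p3 ^ p5) | (p5 ^ p3)) | p3 = T | F = T
p5 <-> p3 = F <-> F = T
((~(p3 ^ p5) | (p5 ^ p3)) | p3) <-> (p5 <-> p3) = T <-> T = T
p5 -> p3 = F -> F = T
p5 -> (p5 -> p3) = F -> T = T
(((~(p3 ^ p5) | (p5 ^ p3)) | p3) <-> (p5 <-> p3)) -> (p5 -> (p5 -> p3)) = T -> T = T
p3 ^ ((((~(p3 ^ p5) | (p5 ^ p3)) | p3) <-> (p5 <-> p3)) -> (p5 -> (p5 -> p3))) = F ^ T = T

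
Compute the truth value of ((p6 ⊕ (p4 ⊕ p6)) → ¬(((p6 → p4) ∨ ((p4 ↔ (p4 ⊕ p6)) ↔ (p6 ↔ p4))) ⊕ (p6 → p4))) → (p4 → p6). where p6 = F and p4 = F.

T

p4 ⊕ p6 = F ⊕ F = F
p6 ⊕ (p4 ⊕ p6) = F ⊕ F = F
p6 → p4 = F → F = T
p4 ⊕ p6 = F ⊕ F = F
p4 ↔ (p4 ⊕ p6) = F ↔ F = T
p6 ↔ p4 = F ↔ F = T
(p4 ↔ (p4 ⊕ p6)) ↔ (p6 ↔ p4) = T ↔ T = T
(p6 → p4) ∨ ((p4 ↔ (p4 ⊕ p6)) ↔ (p6 ↔ p4)) = T ∨ T = T
p6 → p4 = F → F = T
((p6 → p4) ∨ ((p4 ↔ (p4 ⊕ p6)) ↔ (p6 ↔ p4))) ⊕ (p6 → p4) = T ⊕ T = F
¬(((p6 → p4) ∨ ((p4 ↔ (p4 ⊕ p6)) ↔ (p6 ↔ p4))) ⊕ (p6 → p4)) = ¬F = T
(p6 ⊕ (p4 ⊕ p6)) → ¬(((p6 → p4) ∨ ((p4 ↔ (p4 ⊕ p6)) ↔ (p6 ↔ p4))) ⊕ (p6 → p4)) = F → T = T
p4 → p6 = F → F = T
((p6 ⊕ (p4 ⊕ p6)) → ¬(((p6 → p4) ∨ ((p4 ↔ (p4 ⊕ p6)) ↔ (p6 ↔ p4))) ⊕ (p6 → p4))) → (p4 → p6) = T → T = T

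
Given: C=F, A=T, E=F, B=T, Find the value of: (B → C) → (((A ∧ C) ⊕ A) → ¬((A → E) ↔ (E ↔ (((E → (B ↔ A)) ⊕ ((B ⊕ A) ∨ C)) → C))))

B → C = T → F = F
A ∧ C = T ∧ F = F
(A ∧ C) ⊕ A = F ⊕ T = T
A → E = T → F = F
B ↔ A = T ↔ T = T
E → (B ↔ A) = F → T = T
B ⊕ A = T ⊕ T = F
(B ⊕ A) ∨ C = F ∨ F = F
(E → (B ↔ A)) ⊕ ((B ⊕ A) ∨ C) = T ⊕ F = T
((E → (B ↔ A)) ⊕ ((B ⊕ A) ∨ C)) → C = T → F = F
E ↔ (((E → (B ↔ A)) ⊕ ((B ⊕ A) ∨ C)) → C) = F ↔ F = T
(A → E) ↔ (E ↔ (((E → (B ↔ A)) ⊕ ((B ⊕ A) ∨ C)) → C)) = F ↔ T = F
¬((A → E) ↔ (E ↔ (((E → (B ↔ A)) ⊕ ((B ⊕ A) ∨ C)) → C))) = ¬F = T
((A ∧ C) ⊕ A) → ¬((A → E) ↔ (E ↔ (((E → (B ↔ A)) ⊕ ((B ⊕ A) ∨ C)) → C))) = T → T = T
(B → C) → (((A ∧ C) ⊕ A) → ¬((A → E) ↔ (E ↔ (((E → (B ↔ A)) ⊕ ((B ⊕ A) ∨ C)) → C)))) = F → T = T

T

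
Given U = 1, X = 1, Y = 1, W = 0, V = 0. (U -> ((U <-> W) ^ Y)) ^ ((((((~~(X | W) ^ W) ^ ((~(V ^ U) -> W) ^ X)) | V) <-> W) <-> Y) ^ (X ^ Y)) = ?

1

U <-> W = 1 <-> 0 = 0
(U <-> W) ^ Y = 0 ^ 1 = 1
U -> ((U <-> W) ^ Y) = 1 -> 1 = 1
X | W = 1 | 0 = 1
~(X | W) = ~1 = 0
~~(X | W) = ~0 = 1
~~(X | W) ^ W = 1 ^ 0 = 1
V ^ U = 0 ^ 1 = 1
~(V ^ U) = ~1 = 0
~(V ^ U) -> W = 0 -> 0 = 1
(~(V ^ U) -> W) ^ X = 1 ^ 1 = 0
(~~(X | W) ^ W) ^ ((~(V ^ U) -> W) ^ X) = 1 ^ 0 = 1
((~~(X | W) ^ W) ^ ((~(V ^ U) -> W) ^ X)) | V = 1 | 0 = 1
(((~~(X | W) ^ W) ^ ((~(V ^ U) -> W) ^ X)) | V) <-> W = 1 <-> 0 = 0
((((~~(X | W) ^ W) ^ ((~(V ^ U) -> W) ^ X)) | V) <-> W) <-> Y = 0 <-> 1 = 0
X ^ Y = 1 ^ 1 = 0
(((((~~(X | W) ^ W) ^ ((~(V ^ U) -> W) ^ X)) | V) <-> W) <-> Y) ^ (X ^ Y) = 0 ^ 0 = 0
(U -> ((U <-> W) ^ Y)) ^ ((((((~~(X | W) ^ W) ^ ((~(V ^ U) -> W) ^ X)) | V) <-> W) <-> Y) ^ (X ^ Y)) = 1 ^ 0 = 1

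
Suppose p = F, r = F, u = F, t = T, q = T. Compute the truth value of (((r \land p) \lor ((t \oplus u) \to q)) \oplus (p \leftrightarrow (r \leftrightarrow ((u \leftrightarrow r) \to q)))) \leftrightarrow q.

F

Substituting p=F, r=F, u=F, t=T, q=T:
r \land p = F \land F = F
t \oplus u = T \oplus F = T
(t \oplus u) \to q = T \to T = T
(r \land p) \lor ((t \oplus u) \to q) = F \lor T = T
u \leftrightarrow r = F \leftrightarrow F = T
(u \leftrightarrow r) \to q = T \to T = T
r \leftrightarrow ((u \leftrightarrow r) \to q) = F \leftrightarrow T = F
p \leftrightarrow (r \leftrightarrow ((u \leftrightarrow r) \to q)) = F \leftrightarrow F = T
((r \land p) \lor ((t \oplus u) \to q)) \oplus (p \leftrightarrow (r \leftrightarrow ((u \leftrightarrow r) \to q))) = T \oplus T = F
(((r \land p) \lor ((t \oplus u) \to q)) \oplus (p \leftrightarrow (r \leftrightarrow ((u \leftrightarrow r) \to q)))) \leftrightarrow q = F \leftrightarrow T = F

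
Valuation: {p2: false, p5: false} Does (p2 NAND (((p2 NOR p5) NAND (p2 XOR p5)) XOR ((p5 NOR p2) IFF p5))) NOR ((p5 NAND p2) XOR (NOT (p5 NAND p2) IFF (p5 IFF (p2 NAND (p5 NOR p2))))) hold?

false

p2 NOR p5 = false NOR false = true
p2 XOR p5 = false XOR false = false
(p2 NOR p5) NAND (p2 XOR p5) = true NAND false = true
p5 NOR p2 = false NOR false = true
(p5 NOR p2) IFF p5 = true IFF false = false
((p2 NOR p5) NAND (p2 XOR p5)) XOR ((p5 NOR p2) IFF p5) = true XOR false = true
p2 NAND (((p2 NOR p5) NAND (p2 XOR p5)) XOR ((p5 NOR p2) IFF p5)) = false NAND true = true
p5 NAND p2 = false NAND false = true
p5 NAND p2 = false NAND false = true
NOT (p5 NAND p2) = NOT true = false
p5 NOR p2 = false NOR false = true
p2 NAND (p5 NOR p2) = false NAND true = true
p5 IFF (p2 NAND (p5 NOR p2)) = false IFF true = false
NOT (p5 NAND p2) IFF (p5 IFF (p2 NAND (p5 NOR p2))) = false IFF false = true
(p5 NAND p2) XOR (NOT (p5 NAND p2) IFF (p5 IFF (p2 NAND (p5 NOR p2)))) = true XOR true = false
(p2 NAND (((p2 NOR p5) NAND (p2 XOR p5)) XOR ((p5 NOR p2) IFF p5))) NOR ((p5 NAND p2) XOR (NOT (p5 NAND p2) IFF (p5 IFF (p2 NAND (p5 NOR p2))))) = true NOR false = false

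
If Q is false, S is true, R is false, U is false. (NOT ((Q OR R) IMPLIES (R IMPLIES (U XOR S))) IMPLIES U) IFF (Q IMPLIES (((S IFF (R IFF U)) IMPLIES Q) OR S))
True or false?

True

Q OR R = False OR False = False
U XOR S = False XOR True = True
R IMPLIES (U XOR S) = False IMPLIES True = True
(Q OR R) IMPLIES (R IMPLIES (U XOR S)) = False IMPLIES True = True
NOT ((Q OR R) IMPLIES (R IMPLIES (U XOR S))) = NOT True = False
NOT ((Q OR R) IMPLIES (R IMPLIES (U XOR S))) IMPLIES U = False IMPLIES False = True
R IFF U = False IFF False = True
S IFF (R IFF U) = True IFF True = True
(S IFF (R IFF U)) IMPLIES Q = True IMPLIES False = False
((S IFF (R IFF U)) IMPLIES Q) OR S = False OR True = True
Q IMPLIES (((S IFF (R IFF U)) IMPLIES Q) OR S) = False IMPLIES True = True
(NOT ((Q OR R) IMPLIES (R IMPLIES (U XOR S))) IMPLIES U) IFF (Q IMPLIES (((S IFF (R IFF U)) IMPLIES Q) OR S)) = True IFF True = True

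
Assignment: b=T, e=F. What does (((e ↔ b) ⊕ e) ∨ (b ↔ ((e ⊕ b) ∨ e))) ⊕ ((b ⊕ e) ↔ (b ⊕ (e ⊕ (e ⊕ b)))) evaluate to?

e ↔ b = F ↔ T = F
(e ↔ b) ⊕ e = F ⊕ F = F
e ⊕ b = F ⊕ T = T
(e ⊕ b) ∨ e = T ∨ F = T
b ↔ ((e ⊕ b) ∨ e) = T ↔ T = T
((e ↔ b) ⊕ e) ∨ (b ↔ ((e ⊕ b) ∨ e)) = F ∨ T = T
b ⊕ e = T ⊕ F = T
e ⊕ b = F ⊕ T = T
e ⊕ (e ⊕ b) = F ⊕ T = T
b ⊕ (e ⊕ (e ⊕ b)) = T ⊕ T = F
(b ⊕ e) ↔ (b ⊕ (e ⊕ (e ⊕ b))) = T ↔ F = F
(((e ↔ b) ⊕ e) ∨ (b ↔ ((e ⊕ b) ∨ e))) ⊕ ((b ⊕ e) ↔ (b ⊕ (e ⊕ (e ⊕ b)))) = T ⊕ F = T

T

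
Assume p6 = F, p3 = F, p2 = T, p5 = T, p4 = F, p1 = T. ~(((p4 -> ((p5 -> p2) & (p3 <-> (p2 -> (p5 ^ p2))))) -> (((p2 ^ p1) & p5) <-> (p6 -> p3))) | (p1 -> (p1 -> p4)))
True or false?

T

p5 -> p2 = T -> T = T
p5 ^ p2 = T ^ T = F
p2 -> (p5 ^ p2) = T -> F = F
p3 <-> (p2 -> (p5 ^ p2)) = F <-> F = T
(p5 -> p2) & (p3 <-> (p2 -> (p5 ^ p2))) = T & T = T
p4 -> ((p5 -> p2) & (p3 <-> (p2 -> (p5 ^ p2)))) = F -> T = T
p2 ^ p1 = T ^ T = F
(p2 ^ p1) & p5 = F & T = F
p6 -> p3 = F -> F = T
((p2 ^ p1) & p5) <-> (p6 -> p3) = F <-> T = F
(p4 -> ((p5 -> p2) & (p3 <-> (p2 -> (p5 ^ p2))))) -> (((p2 ^ p1) & p5) <-> (p6 -> p3)) = T -> F = F
p1 -> p4 = T -> F = F
p1 -> (p1 -> p4) = T -> F = F
((p4 -> ((p5 -> p2) & (p3 <-> (p2 -> (p5 ^ p2))))) -> (((p2 ^ p1) & p5) <-> (p6 -> p3))) | (p1 -> (p1 -> p4)) = F | F = F
~(((p4 -> ((p5 -> p2) & (p3 <-> (p2 -> (p5 ^ p2))))) -> (((p2 ^ p1) & p5) <-> (p6 -> p3))) | (p1 -> (p1 -> p4))) = ~F = T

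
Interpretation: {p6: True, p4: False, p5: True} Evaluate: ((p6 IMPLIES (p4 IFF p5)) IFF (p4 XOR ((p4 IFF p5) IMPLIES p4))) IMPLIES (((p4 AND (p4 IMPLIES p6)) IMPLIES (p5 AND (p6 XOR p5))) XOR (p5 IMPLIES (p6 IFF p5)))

True

p4 IFF p5 = False IFF True = False
p6 IMPLIES (p4 IFF p5) = True IMPLIES False = False
p4 IFF p5 = False IFF True = False
(p4 IFF p5) IMPLIES p4 = False IMPLIES False = True
p4 XOR ((p4 IFF p5) IMPLIES p4) = False XOR True = True
(p6 IMPLIES (p4 IFF p5)) IFF (p4 XOR ((p4 IFF p5) IMPLIES p4)) = False IFF True = False
p4 IMPLIES p6 = False IMPLIES True = True
p4 AND (p4 IMPLIES p6) = False AND True = False
p6 XOR p5 = True XOR True = False
p5 AND (p6 XOR p5) = True AND False = False
(p4 AND (p4 IMPLIES p6)) IMPLIES (p5 AND (p6 XOR p5)) = False IMPLIES False = True
p6 IFF p5 = True IFF True = True
p5 IMPLIES (p6 IFF p5) = True IMPLIES True = True
((p4 AND (p4 IMPLIES p6)) IMPLIES (p5 AND (p6 XOR p5))) XOR (p5 IMPLIES (p6 IFF p5)) = True XOR True = False
((p6 IMPLIES (p4 IFF p5)) IFF (p4 XOR ((p4 IFF p5) IMPLIES p4))) IMPLIES (((p4 AND (p4 IMPLIES p6)) IMPLIES (p5 AND (p6 XOR p5))) XOR (p5 IMPLIES (p6 IFF p5))) = False IMPLIES False = True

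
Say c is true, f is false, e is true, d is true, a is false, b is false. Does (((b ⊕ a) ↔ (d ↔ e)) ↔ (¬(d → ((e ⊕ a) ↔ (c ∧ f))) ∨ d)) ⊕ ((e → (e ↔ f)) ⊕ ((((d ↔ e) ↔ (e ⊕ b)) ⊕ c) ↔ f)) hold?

b ⊕ a = False ⊕ False = False
d ↔ e = True ↔ True = True
(b ⊕ a) ↔ (d ↔ e) = False ↔ True = False
e ⊕ a = True ⊕ False = True
c ∧ f = True ∧ False = False
(e ⊕ a) ↔ (c ∧ f) = True ↔ False = False
d → ((e ⊕ a) ↔ (c ∧ f)) = True → False = False
¬(d → ((e ⊕ a) ↔ (c ∧ f))) = ¬False = True
¬(d → ((e ⊕ a) ↔ (c ∧ f))) ∨ d = True ∨ True = True
((b ⊕ a) ↔ (d ↔ e)) ↔ (¬(d → ((e ⊕ a) ↔ (c ∧ f))) ∨ d) = False ↔ True = False
e ↔ f = True ↔ False = False
e → (e ↔ f) = True → False = False
d ↔ e = True ↔ True = True
e ⊕ b = True ⊕ False = True
(d ↔ e) ↔ (e ⊕ b) = True ↔ True = True
((d ↔ e) ↔ (e ⊕ b)) ⊕ c = True ⊕ True = False
(((d ↔ e) ↔ (e ⊕ b)) ⊕ c) ↔ f = False ↔ False = True
(e → (e ↔ f)) ⊕ ((((d ↔ e) ↔ (e ⊕ b)) ⊕ c) ↔ f) = False ⊕ True = True
(((b ⊕ a) ↔ (d ↔ e)) ↔ (¬(d → ((e ⊕ a) ↔ (c ∧ f))) ∨ d)) ⊕ ((e → (e ↔ f)) ⊕ ((((d ↔ e) ↔ (e ⊕ b)) ⊕ c) ↔ f)) = False ⊕ True = True

True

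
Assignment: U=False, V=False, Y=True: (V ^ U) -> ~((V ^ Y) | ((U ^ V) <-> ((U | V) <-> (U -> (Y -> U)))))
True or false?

V ^ U = False ^ False = False
V ^ Y = False ^ True = True
U ^ V = False ^ False = False
U | V = False | False = False
Y -> U = True -> False = False
U -> (Y -> U) = False -> False = True
(U | V) <-> (U -> (Y -> U)) = False <-> True = False
(U ^ V) <-> ((U | V) <-> (U -> (Y -> U))) = False <-> False = True
(V ^ Y) | ((U ^ V) <-> ((U | V) <-> (U -> (Y -> U)))) = True | True = True
~((V ^ Y) | ((U ^ V) <-> ((U | V) <-> (U -> (Y -> U))))) = ~True = False
(V ^ U) -> ~((V ^ Y) | ((U ^ V) <-> ((U | V) <-> (U -> (Y -> U))))) = False -> False = True

True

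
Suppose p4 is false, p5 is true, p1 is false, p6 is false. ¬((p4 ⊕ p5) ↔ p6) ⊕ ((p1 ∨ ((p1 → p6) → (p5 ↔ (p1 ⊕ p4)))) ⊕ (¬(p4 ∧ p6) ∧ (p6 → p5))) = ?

Substituting p4=False, p5=True, p1=False, p6=False:
p4 ⊕ p5 = False ⊕ True = True
(p4 ⊕ p5) ↔ p6 = True ↔ False = False
¬((p4 ⊕ p5) ↔ p6) = ¬False = True
p1 → p6 = False → False = True
p1 ⊕ p4 = False ⊕ False = False
p5 ↔ (p1 ⊕ p4) = True ↔ False = False
(p1 → p6) → (p5 ↔ (p1 ⊕ p4)) = True → False = False
p1 ∨ ((p1 → p6) → (p5 ↔ (p1 ⊕ p4))) = False ∨ False = False
p4 ∧ p6 = False ∧ False = False
¬(p4 ∧ p6) = ¬False = True
p6 → p5 = False → True = True
¬(p4 ∧ p6) ∧ (p6 → p5) = True ∧ True = True
(p1 ∨ ((p1 → p6) → (p5 ↔ (p1 ⊕ p4)))) ⊕ (¬(p4 ∧ p6) ∧ (p6 → p5)) = False ⊕ True = True
¬((p4 ⊕ p5) ↔ p6) ⊕ ((p1 ∨ ((p1 → p6) → (p5 ↔ (p1 ⊕ p4)))) ⊕ (¬(p4 ∧ p6) ∧ (p6 → p5))) = True ⊕ True = False

False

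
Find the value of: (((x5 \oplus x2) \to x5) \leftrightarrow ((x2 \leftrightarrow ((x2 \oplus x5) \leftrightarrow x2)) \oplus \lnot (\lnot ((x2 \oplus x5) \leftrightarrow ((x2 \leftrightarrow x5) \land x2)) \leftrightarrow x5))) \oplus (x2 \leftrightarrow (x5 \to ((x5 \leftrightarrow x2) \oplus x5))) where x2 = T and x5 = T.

F

x5 \oplus x2 = T \oplus T = F
(x5 \oplus x2) \to x5 = F \to T = T
x2 \oplus x5 = T \oplus T = F
(x2 \oplus x5) \leftrightarrow x2 = F \leftrightarrow T = F
x2 \leftrightarrow ((x2 \oplus x5) \leftrightarrow x2) = T \leftrightarrow F = F
x2 \oplus x5 = T \oplus T = F
x2 \leftrightarrow x5 = T \leftrightarrow T = T
(x2 \leftrightarrow x5) \land x2 = T \land T = T
(x2 \oplus x5) \leftrightarrow ((x2 \leftrightarrow x5) \land x2) = F \leftrightarrow T = F
\lnot ((x2 \oplus x5) \leftrightarrow ((x2 \leftrightarrow x5) \land x2)) = \lnot F = T
\lnot ((x2 \oplus x5) \leftrightarrow ((x2 \leftrightarrow x5) \land x2)) \leftrightarrow x5 = T \leftrightarrow T = T
\lnot (\lnot ((x2 \oplus x5) \leftrightarrow ((x2 \leftrightarrow x5) \land x2)) \leftrightarrow x5) = \lnot T = F
(x2 \leftrightarrow ((x2 \oplus x5) \leftrightarrow x2)) \oplus \lnot (\lnot ((x2 \oplus x5) \leftrightarrow ((x2 \leftrightarrow x5) \land x2)) \leftrightarrow x5) = F \oplus F = F
((x5 \oplus x2) \to x5) \leftrightarrow ((x2 \leftrightarrow ((x2 \oplus x5) \leftrightarrow x2)) \oplus \lnot (\lnot ((x2 \oplus x5) \leftrightarrow ((x2 \leftrightarrow x5) \land x2)) \leftrightarrow x5)) = T \leftrightarrow F = F
x5 \leftrightarrow x2 = T \leftrightarrow T = T
(x5 \leftrightarrow x2) \oplus x5 = T \oplus T = F
x5 \to ((x5 \leftrightarrow x2) \oplus x5) = T \to F = F
x2 \leftrightarrow (x5 \to ((x5 \leftrightarrow x2) \oplus x5)) = T \leftrightarrow F = F
(((x5 \oplus x2) \to x5) \leftrightarrow ((x2 \leftrightarrow ((x2 \oplus x5) \leftrightarrow x2)) \oplus \lnot (\lnot ((x2 \oplus x5) \leftrightarrow ((x2 \leftrightarrow x5) \land x2)) \leftrightarrow x5))) \oplus (x2 \leftrightarrow (x5 \to ((x5 \leftrightarrow x2) \oplus x5))) = F \oplus F = F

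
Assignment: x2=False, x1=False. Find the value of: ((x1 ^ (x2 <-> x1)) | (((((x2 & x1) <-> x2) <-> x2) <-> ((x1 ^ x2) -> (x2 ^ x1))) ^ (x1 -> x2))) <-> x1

False

x2 <-> x1 = False <-> False = True
x1 ^ (x2 <-> x1) = False ^ True = True
x2 & x1 = False & False = False
(x2 & x1) <-> x2 = False <-> False = True
((x2 & x1) <-> x2) <-> x2 = True <-> False = False
x1 ^ x2 = False ^ False = False
x2 ^ x1 = False ^ False = False
(x1 ^ x2) -> (x2 ^ x1) = False -> False = True
(((x2 & x1) <-> x2) <-> x2) <-> ((x1 ^ x2) -> (x2 ^ x1)) = False <-> True = False
x1 -> x2 = False -> False = True
((((x2 & x1) <-> x2) <-> x2) <-> ((x1 ^ x2) -> (x2 ^ x1))) ^ (x1 -> x2) = False ^ True = True
(x1 ^ (x2 <-> x1)) | (((((x2 & x1) <-> x2) <-> x2) <-> ((x1 ^ x2) -> (x2 ^ x1))) ^ (x1 -> x2)) = True | True = True
((x1 ^ (x2 <-> x1)) | (((((x2 & x1) <-> x2) <-> x2) <-> ((x1 ^ x2) -> (x2 ^ x1))) ^ (x1 -> x2))) <-> x1 = True <-> False = False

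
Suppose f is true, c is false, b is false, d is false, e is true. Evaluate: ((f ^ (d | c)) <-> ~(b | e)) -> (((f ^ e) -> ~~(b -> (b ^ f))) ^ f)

1

d | c = 0 | 0 = 0
f ^ (d | c) = 1 ^ 0 = 1
b | e = 0 | 1 = 1
~(b | e) = ~1 = 0
(f ^ (d | c)) <-> ~(b | e) = 1 <-> 0 = 0
f ^ e = 1 ^ 1 = 0
b ^ f = 0 ^ 1 = 1
b -> (b ^ f) = 0 -> 1 = 1
~(b -> (b ^ f)) = ~1 = 0
~~(b -> (b ^ f)) = ~0 = 1
(f ^ e) -> ~~(b -> (b ^ f)) = 0 -> 1 = 1
((f ^ e) -> ~~(b -> (b ^ f))) ^ f = 1 ^ 1 = 0
((f ^ (d | c)) <-> ~(b | e)) -> (((f ^ e) -> ~~(b -> (b ^ f))) ^ f) = 0 -> 0 = 1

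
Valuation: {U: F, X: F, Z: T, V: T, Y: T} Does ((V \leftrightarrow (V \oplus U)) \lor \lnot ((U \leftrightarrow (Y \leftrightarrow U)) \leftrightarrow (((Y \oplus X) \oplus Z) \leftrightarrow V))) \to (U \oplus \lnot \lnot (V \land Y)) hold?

T

V \oplus U = T \oplus F = T
V \leftrightarrow (V \oplus U) = T \leftrightarrow T = T
Y \leftrightarrow U = T \leftrightarrow F = F
U \leftrightarrow (Y \leftrightarrow U) = F \leftrightarrow F = T
Y \oplus X = T \oplus F = T
(Y \oplus X) \oplus Z = T \oplus T = F
((Y \oplus X) \oplus Z) \leftrightarrow V = F \leftrightarrow T = F
(U \leftrightarrow (Y \leftrightarrow U)) \leftrightarrow (((Y \oplus X) \oplus Z) \leftrightarrow V) = T \leftrightarrow F = F
\lnot ((U \leftrightarrow (Y \leftrightarrow U)) \leftrightarrow (((Y \oplus X) \oplus Z) \leftrightarrow V)) = \lnot F = T
(V \leftrightarrow (V \oplus U)) \lor \lnot ((U \leftrightarrow (Y \leftrightarrow U)) \leftrightarrow (((Y \oplus X) \oplus Z) \leftrightarrow V)) = T \lor T = T
V \land Y = T \land T = T
\lnot (V \land Y) = \lnot T = F
\lnot \lnot (V \land Y) = \lnot F = T
U \oplus \lnot \lnot (V \land Y) = F \oplus T = T
((V \leftrightarrow (V \oplus U)) \lor \lnot ((U \leftrightarrow (Y \leftrightarrow U)) \leftrightarrow (((Y \oplus X) \oplus Z) \leftrightarrow V))) \to (U \oplus \lnot \lnot (V \land Y)) = T \to T = T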